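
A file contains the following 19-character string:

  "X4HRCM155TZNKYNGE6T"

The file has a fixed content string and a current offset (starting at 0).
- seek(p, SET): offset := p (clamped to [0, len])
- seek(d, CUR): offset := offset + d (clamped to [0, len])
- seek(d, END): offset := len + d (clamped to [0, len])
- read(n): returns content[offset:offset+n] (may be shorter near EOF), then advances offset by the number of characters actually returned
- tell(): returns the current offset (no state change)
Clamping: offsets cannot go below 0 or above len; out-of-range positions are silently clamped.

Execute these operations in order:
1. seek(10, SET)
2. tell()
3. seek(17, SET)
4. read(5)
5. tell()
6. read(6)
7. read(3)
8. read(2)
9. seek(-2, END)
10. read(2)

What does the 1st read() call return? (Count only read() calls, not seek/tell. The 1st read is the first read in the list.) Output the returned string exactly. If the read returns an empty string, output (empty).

Answer: 6T

Derivation:
After 1 (seek(10, SET)): offset=10
After 2 (tell()): offset=10
After 3 (seek(17, SET)): offset=17
After 4 (read(5)): returned '6T', offset=19
After 5 (tell()): offset=19
After 6 (read(6)): returned '', offset=19
After 7 (read(3)): returned '', offset=19
After 8 (read(2)): returned '', offset=19
After 9 (seek(-2, END)): offset=17
After 10 (read(2)): returned '6T', offset=19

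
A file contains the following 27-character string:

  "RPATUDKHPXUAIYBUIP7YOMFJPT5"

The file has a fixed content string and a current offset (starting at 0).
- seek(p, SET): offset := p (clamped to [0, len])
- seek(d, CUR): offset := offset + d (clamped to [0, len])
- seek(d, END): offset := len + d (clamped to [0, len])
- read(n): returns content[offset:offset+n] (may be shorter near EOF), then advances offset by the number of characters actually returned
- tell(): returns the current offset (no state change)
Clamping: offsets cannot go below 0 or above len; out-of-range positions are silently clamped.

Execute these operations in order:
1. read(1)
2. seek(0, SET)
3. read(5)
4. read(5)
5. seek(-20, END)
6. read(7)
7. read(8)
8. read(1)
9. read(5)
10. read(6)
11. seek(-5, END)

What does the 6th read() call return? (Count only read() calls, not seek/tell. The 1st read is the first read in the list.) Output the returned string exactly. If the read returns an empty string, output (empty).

After 1 (read(1)): returned 'R', offset=1
After 2 (seek(0, SET)): offset=0
After 3 (read(5)): returned 'RPATU', offset=5
After 4 (read(5)): returned 'DKHPX', offset=10
After 5 (seek(-20, END)): offset=7
After 6 (read(7)): returned 'HPXUAIY', offset=14
After 7 (read(8)): returned 'BUIP7YOM', offset=22
After 8 (read(1)): returned 'F', offset=23
After 9 (read(5)): returned 'JPT5', offset=27
After 10 (read(6)): returned '', offset=27
After 11 (seek(-5, END)): offset=22

Answer: F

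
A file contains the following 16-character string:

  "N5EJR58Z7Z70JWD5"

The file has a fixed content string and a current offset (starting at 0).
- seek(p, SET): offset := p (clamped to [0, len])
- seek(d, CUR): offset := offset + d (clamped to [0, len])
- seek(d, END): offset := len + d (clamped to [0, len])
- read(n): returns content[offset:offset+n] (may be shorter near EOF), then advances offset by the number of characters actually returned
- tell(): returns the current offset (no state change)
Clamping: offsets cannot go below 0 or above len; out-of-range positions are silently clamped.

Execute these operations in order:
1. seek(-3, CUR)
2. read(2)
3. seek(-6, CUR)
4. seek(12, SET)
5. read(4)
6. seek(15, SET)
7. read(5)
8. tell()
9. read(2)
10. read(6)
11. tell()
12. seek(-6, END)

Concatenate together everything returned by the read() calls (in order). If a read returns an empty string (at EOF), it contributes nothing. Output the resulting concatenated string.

After 1 (seek(-3, CUR)): offset=0
After 2 (read(2)): returned 'N5', offset=2
After 3 (seek(-6, CUR)): offset=0
After 4 (seek(12, SET)): offset=12
After 5 (read(4)): returned 'JWD5', offset=16
After 6 (seek(15, SET)): offset=15
After 7 (read(5)): returned '5', offset=16
After 8 (tell()): offset=16
After 9 (read(2)): returned '', offset=16
After 10 (read(6)): returned '', offset=16
After 11 (tell()): offset=16
After 12 (seek(-6, END)): offset=10

Answer: N5JWD55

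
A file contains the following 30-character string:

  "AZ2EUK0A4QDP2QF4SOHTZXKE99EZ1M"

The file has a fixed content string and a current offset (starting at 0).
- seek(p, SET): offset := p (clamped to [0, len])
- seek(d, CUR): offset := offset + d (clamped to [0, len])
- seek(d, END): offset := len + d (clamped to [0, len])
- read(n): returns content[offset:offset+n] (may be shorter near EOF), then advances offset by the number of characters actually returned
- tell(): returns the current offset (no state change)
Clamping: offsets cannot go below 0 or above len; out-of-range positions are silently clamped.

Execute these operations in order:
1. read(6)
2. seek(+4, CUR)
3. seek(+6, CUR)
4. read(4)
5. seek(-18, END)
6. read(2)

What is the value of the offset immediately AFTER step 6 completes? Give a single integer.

After 1 (read(6)): returned 'AZ2EUK', offset=6
After 2 (seek(+4, CUR)): offset=10
After 3 (seek(+6, CUR)): offset=16
After 4 (read(4)): returned 'SOHT', offset=20
After 5 (seek(-18, END)): offset=12
After 6 (read(2)): returned '2Q', offset=14

Answer: 14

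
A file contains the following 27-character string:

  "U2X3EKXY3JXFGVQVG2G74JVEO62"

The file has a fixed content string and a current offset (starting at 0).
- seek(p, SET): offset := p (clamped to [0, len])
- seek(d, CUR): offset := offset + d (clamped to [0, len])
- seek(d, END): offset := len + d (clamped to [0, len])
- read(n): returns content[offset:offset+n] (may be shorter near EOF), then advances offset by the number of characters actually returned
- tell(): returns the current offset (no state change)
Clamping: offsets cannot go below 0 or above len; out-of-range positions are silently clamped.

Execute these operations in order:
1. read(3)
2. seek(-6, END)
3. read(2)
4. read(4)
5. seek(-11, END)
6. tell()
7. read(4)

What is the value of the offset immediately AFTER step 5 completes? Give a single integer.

After 1 (read(3)): returned 'U2X', offset=3
After 2 (seek(-6, END)): offset=21
After 3 (read(2)): returned 'JV', offset=23
After 4 (read(4)): returned 'EO62', offset=27
After 5 (seek(-11, END)): offset=16

Answer: 16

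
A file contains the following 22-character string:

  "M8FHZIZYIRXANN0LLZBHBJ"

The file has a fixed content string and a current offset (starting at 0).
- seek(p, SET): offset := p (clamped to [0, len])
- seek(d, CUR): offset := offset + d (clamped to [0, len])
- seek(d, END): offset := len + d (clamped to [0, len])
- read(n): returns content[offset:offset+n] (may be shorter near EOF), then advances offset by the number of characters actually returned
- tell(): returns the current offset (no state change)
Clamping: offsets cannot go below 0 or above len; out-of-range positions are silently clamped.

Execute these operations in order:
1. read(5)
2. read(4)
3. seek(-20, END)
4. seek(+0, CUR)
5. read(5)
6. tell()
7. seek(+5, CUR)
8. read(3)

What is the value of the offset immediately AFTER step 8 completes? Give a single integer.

Answer: 15

Derivation:
After 1 (read(5)): returned 'M8FHZ', offset=5
After 2 (read(4)): returned 'IZYI', offset=9
After 3 (seek(-20, END)): offset=2
After 4 (seek(+0, CUR)): offset=2
After 5 (read(5)): returned 'FHZIZ', offset=7
After 6 (tell()): offset=7
After 7 (seek(+5, CUR)): offset=12
After 8 (read(3)): returned 'NN0', offset=15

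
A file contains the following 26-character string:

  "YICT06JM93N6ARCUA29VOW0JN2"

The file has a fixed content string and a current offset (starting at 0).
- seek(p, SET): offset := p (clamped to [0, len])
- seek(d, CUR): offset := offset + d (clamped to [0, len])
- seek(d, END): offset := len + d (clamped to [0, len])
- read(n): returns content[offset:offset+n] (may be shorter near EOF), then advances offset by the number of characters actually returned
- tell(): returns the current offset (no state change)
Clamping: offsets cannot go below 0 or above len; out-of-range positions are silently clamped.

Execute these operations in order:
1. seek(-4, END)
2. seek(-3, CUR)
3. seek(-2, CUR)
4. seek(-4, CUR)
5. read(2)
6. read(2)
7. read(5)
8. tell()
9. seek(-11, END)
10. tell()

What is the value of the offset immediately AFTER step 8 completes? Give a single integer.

After 1 (seek(-4, END)): offset=22
After 2 (seek(-3, CUR)): offset=19
After 3 (seek(-2, CUR)): offset=17
After 4 (seek(-4, CUR)): offset=13
After 5 (read(2)): returned 'RC', offset=15
After 6 (read(2)): returned 'UA', offset=17
After 7 (read(5)): returned '29VOW', offset=22
After 8 (tell()): offset=22

Answer: 22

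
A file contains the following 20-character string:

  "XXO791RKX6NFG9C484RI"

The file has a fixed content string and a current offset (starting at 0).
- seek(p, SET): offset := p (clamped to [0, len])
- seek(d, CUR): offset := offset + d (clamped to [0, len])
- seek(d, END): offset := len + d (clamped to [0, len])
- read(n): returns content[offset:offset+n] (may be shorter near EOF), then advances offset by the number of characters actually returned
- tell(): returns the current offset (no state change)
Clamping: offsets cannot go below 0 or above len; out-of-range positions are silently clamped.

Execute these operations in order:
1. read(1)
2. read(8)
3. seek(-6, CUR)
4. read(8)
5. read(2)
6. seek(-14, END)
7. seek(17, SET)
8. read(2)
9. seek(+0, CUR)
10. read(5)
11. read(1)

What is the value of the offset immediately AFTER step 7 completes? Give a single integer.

After 1 (read(1)): returned 'X', offset=1
After 2 (read(8)): returned 'XO791RKX', offset=9
After 3 (seek(-6, CUR)): offset=3
After 4 (read(8)): returned '791RKX6N', offset=11
After 5 (read(2)): returned 'FG', offset=13
After 6 (seek(-14, END)): offset=6
After 7 (seek(17, SET)): offset=17

Answer: 17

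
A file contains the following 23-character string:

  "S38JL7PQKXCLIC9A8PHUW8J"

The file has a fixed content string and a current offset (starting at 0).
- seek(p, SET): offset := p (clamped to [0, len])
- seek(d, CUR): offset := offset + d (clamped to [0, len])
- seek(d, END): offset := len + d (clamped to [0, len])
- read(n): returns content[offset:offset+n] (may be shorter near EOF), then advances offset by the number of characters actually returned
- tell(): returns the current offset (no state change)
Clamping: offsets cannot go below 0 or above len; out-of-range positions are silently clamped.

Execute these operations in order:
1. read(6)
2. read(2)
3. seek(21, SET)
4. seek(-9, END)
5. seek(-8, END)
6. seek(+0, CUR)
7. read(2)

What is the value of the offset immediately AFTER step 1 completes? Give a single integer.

Answer: 6

Derivation:
After 1 (read(6)): returned 'S38JL7', offset=6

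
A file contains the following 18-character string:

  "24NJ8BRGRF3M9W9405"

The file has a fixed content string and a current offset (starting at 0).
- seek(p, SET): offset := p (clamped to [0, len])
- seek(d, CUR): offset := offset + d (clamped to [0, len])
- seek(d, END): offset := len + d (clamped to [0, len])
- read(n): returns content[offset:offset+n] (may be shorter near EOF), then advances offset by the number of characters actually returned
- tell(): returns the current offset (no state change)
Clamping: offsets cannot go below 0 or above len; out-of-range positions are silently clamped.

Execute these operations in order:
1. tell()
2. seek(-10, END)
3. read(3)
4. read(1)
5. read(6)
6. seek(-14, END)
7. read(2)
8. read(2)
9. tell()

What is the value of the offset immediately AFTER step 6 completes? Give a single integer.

Answer: 4

Derivation:
After 1 (tell()): offset=0
After 2 (seek(-10, END)): offset=8
After 3 (read(3)): returned 'RF3', offset=11
After 4 (read(1)): returned 'M', offset=12
After 5 (read(6)): returned '9W9405', offset=18
After 6 (seek(-14, END)): offset=4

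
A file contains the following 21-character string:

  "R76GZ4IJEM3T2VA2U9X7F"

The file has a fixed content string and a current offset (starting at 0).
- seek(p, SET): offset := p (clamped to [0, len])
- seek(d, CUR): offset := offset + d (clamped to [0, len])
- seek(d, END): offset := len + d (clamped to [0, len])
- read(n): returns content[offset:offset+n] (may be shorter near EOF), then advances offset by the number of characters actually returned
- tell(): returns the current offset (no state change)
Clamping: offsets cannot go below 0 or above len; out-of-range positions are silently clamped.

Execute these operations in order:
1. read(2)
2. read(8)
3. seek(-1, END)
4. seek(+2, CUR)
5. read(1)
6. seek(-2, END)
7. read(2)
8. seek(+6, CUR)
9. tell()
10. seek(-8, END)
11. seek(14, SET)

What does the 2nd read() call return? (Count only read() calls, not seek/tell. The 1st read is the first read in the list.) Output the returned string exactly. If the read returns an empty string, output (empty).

After 1 (read(2)): returned 'R7', offset=2
After 2 (read(8)): returned '6GZ4IJEM', offset=10
After 3 (seek(-1, END)): offset=20
After 4 (seek(+2, CUR)): offset=21
After 5 (read(1)): returned '', offset=21
After 6 (seek(-2, END)): offset=19
After 7 (read(2)): returned '7F', offset=21
After 8 (seek(+6, CUR)): offset=21
After 9 (tell()): offset=21
After 10 (seek(-8, END)): offset=13
After 11 (seek(14, SET)): offset=14

Answer: 6GZ4IJEM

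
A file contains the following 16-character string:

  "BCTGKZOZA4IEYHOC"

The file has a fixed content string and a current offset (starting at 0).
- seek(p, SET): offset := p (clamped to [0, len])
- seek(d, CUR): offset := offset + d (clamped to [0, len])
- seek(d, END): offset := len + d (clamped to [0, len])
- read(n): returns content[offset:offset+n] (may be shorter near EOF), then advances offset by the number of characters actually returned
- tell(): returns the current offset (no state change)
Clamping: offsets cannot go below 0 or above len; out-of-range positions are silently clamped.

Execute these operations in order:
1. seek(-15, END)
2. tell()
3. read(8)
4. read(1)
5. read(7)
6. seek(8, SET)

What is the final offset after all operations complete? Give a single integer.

Answer: 8

Derivation:
After 1 (seek(-15, END)): offset=1
After 2 (tell()): offset=1
After 3 (read(8)): returned 'CTGKZOZA', offset=9
After 4 (read(1)): returned '4', offset=10
After 5 (read(7)): returned 'IEYHOC', offset=16
After 6 (seek(8, SET)): offset=8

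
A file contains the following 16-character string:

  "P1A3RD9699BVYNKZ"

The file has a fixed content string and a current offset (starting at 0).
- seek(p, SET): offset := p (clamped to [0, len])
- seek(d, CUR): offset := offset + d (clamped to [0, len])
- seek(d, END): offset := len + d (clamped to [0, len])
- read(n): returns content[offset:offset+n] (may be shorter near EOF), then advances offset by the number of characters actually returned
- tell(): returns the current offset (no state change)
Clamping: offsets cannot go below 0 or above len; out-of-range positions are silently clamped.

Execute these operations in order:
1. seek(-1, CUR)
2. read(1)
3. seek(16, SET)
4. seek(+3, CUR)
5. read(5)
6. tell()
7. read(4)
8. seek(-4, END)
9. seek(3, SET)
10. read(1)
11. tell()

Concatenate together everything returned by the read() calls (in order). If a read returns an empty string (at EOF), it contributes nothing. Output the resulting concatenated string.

After 1 (seek(-1, CUR)): offset=0
After 2 (read(1)): returned 'P', offset=1
After 3 (seek(16, SET)): offset=16
After 4 (seek(+3, CUR)): offset=16
After 5 (read(5)): returned '', offset=16
After 6 (tell()): offset=16
After 7 (read(4)): returned '', offset=16
After 8 (seek(-4, END)): offset=12
After 9 (seek(3, SET)): offset=3
After 10 (read(1)): returned '3', offset=4
After 11 (tell()): offset=4

Answer: P3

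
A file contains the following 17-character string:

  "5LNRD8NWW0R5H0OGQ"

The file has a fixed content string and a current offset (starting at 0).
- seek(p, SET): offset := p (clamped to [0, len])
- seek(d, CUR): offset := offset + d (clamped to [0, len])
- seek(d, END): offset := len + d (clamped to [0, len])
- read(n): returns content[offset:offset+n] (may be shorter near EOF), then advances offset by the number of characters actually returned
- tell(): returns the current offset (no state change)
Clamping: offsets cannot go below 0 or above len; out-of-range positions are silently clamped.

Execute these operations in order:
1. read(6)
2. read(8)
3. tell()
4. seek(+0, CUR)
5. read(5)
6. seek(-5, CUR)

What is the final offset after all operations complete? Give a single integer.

After 1 (read(6)): returned '5LNRD8', offset=6
After 2 (read(8)): returned 'NWW0R5H0', offset=14
After 3 (tell()): offset=14
After 4 (seek(+0, CUR)): offset=14
After 5 (read(5)): returned 'OGQ', offset=17
After 6 (seek(-5, CUR)): offset=12

Answer: 12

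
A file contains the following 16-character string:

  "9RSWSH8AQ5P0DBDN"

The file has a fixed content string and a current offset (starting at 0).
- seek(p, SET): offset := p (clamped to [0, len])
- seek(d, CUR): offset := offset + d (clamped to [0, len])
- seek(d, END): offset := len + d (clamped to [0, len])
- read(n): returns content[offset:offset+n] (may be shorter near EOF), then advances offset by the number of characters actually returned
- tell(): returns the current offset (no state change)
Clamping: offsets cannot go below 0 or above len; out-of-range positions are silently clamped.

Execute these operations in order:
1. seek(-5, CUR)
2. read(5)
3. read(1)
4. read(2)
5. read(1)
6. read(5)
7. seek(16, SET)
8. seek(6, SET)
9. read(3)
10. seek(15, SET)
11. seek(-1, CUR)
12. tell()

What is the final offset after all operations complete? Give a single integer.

After 1 (seek(-5, CUR)): offset=0
After 2 (read(5)): returned '9RSWS', offset=5
After 3 (read(1)): returned 'H', offset=6
After 4 (read(2)): returned '8A', offset=8
After 5 (read(1)): returned 'Q', offset=9
After 6 (read(5)): returned '5P0DB', offset=14
After 7 (seek(16, SET)): offset=16
After 8 (seek(6, SET)): offset=6
After 9 (read(3)): returned '8AQ', offset=9
After 10 (seek(15, SET)): offset=15
After 11 (seek(-1, CUR)): offset=14
After 12 (tell()): offset=14

Answer: 14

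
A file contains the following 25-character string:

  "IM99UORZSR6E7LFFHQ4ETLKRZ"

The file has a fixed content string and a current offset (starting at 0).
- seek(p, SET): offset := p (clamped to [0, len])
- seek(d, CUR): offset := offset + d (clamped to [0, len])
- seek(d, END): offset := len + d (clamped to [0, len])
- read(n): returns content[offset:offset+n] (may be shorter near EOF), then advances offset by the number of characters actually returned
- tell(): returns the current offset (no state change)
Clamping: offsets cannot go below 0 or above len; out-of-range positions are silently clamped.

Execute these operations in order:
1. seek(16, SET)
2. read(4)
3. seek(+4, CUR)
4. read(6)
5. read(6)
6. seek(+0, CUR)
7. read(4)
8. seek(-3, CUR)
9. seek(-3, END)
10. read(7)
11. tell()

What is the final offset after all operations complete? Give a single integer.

After 1 (seek(16, SET)): offset=16
After 2 (read(4)): returned 'HQ4E', offset=20
After 3 (seek(+4, CUR)): offset=24
After 4 (read(6)): returned 'Z', offset=25
After 5 (read(6)): returned '', offset=25
After 6 (seek(+0, CUR)): offset=25
After 7 (read(4)): returned '', offset=25
After 8 (seek(-3, CUR)): offset=22
After 9 (seek(-3, END)): offset=22
After 10 (read(7)): returned 'KRZ', offset=25
After 11 (tell()): offset=25

Answer: 25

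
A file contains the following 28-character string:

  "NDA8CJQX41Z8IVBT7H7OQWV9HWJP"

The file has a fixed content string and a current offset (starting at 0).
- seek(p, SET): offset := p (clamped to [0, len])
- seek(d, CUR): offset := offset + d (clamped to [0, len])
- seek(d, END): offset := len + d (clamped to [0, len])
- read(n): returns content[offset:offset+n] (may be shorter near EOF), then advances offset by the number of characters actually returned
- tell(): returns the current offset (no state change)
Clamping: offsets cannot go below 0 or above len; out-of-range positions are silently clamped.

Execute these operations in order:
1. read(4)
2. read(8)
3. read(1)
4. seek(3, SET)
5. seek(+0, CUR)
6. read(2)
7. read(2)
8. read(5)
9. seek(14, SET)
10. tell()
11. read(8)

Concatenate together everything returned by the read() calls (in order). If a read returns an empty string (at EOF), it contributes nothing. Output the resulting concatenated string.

Answer: NDA8CJQX41Z8I8CJQX41Z8BT7H7OQW

Derivation:
After 1 (read(4)): returned 'NDA8', offset=4
After 2 (read(8)): returned 'CJQX41Z8', offset=12
After 3 (read(1)): returned 'I', offset=13
After 4 (seek(3, SET)): offset=3
After 5 (seek(+0, CUR)): offset=3
After 6 (read(2)): returned '8C', offset=5
After 7 (read(2)): returned 'JQ', offset=7
After 8 (read(5)): returned 'X41Z8', offset=12
After 9 (seek(14, SET)): offset=14
After 10 (tell()): offset=14
After 11 (read(8)): returned 'BT7H7OQW', offset=22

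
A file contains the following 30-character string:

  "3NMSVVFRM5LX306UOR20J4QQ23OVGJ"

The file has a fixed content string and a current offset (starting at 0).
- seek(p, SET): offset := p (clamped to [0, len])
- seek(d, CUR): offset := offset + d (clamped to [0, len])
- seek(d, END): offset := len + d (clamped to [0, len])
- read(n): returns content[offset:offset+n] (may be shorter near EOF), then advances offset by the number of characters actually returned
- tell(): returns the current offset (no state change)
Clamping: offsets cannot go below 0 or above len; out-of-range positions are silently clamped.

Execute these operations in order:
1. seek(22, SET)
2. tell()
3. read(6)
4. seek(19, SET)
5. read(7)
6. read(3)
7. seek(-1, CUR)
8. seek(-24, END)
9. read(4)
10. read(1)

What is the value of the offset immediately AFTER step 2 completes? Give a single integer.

Answer: 22

Derivation:
After 1 (seek(22, SET)): offset=22
After 2 (tell()): offset=22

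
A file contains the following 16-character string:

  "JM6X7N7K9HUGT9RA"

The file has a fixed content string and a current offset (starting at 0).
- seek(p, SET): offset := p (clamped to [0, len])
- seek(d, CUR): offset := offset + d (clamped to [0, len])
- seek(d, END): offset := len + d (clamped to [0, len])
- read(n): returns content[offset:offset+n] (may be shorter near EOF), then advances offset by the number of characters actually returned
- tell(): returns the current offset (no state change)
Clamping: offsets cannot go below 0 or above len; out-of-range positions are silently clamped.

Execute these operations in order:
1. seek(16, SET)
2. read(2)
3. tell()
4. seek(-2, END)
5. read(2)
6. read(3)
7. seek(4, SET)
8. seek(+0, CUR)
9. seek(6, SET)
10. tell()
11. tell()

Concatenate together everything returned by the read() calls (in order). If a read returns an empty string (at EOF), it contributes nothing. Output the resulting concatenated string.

After 1 (seek(16, SET)): offset=16
After 2 (read(2)): returned '', offset=16
After 3 (tell()): offset=16
After 4 (seek(-2, END)): offset=14
After 5 (read(2)): returned 'RA', offset=16
After 6 (read(3)): returned '', offset=16
After 7 (seek(4, SET)): offset=4
After 8 (seek(+0, CUR)): offset=4
After 9 (seek(6, SET)): offset=6
After 10 (tell()): offset=6
After 11 (tell()): offset=6

Answer: RA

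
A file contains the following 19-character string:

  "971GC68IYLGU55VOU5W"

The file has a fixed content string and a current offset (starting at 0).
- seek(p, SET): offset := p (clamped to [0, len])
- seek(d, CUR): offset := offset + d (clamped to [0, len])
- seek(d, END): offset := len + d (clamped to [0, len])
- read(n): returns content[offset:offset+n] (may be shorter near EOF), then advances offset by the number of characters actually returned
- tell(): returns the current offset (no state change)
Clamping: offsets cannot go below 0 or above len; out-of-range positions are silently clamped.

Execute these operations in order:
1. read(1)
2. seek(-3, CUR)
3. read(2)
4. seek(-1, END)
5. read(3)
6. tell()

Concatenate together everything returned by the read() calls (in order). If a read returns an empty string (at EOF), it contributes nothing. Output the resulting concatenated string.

Answer: 997W

Derivation:
After 1 (read(1)): returned '9', offset=1
After 2 (seek(-3, CUR)): offset=0
After 3 (read(2)): returned '97', offset=2
After 4 (seek(-1, END)): offset=18
After 5 (read(3)): returned 'W', offset=19
After 6 (tell()): offset=19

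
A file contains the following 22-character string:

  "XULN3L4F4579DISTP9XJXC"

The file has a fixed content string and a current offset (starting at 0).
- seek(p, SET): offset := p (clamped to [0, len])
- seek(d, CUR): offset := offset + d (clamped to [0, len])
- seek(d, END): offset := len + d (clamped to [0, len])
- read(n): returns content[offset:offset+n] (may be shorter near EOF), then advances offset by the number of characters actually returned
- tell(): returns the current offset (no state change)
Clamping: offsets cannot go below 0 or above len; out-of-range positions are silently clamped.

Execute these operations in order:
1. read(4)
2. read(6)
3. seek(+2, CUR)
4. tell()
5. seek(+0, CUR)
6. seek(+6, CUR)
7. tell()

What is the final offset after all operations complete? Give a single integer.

After 1 (read(4)): returned 'XULN', offset=4
After 2 (read(6)): returned '3L4F45', offset=10
After 3 (seek(+2, CUR)): offset=12
After 4 (tell()): offset=12
After 5 (seek(+0, CUR)): offset=12
After 6 (seek(+6, CUR)): offset=18
After 7 (tell()): offset=18

Answer: 18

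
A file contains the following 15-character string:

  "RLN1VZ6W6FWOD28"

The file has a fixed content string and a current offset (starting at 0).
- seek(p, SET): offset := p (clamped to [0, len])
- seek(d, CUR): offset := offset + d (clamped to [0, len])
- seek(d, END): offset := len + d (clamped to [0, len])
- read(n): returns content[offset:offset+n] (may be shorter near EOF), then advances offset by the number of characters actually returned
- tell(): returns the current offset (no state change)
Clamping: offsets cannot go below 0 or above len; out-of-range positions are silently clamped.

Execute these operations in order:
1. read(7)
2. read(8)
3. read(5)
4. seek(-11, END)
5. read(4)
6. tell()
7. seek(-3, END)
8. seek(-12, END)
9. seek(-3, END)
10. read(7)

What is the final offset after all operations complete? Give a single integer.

After 1 (read(7)): returned 'RLN1VZ6', offset=7
After 2 (read(8)): returned 'W6FWOD28', offset=15
After 3 (read(5)): returned '', offset=15
After 4 (seek(-11, END)): offset=4
After 5 (read(4)): returned 'VZ6W', offset=8
After 6 (tell()): offset=8
After 7 (seek(-3, END)): offset=12
After 8 (seek(-12, END)): offset=3
After 9 (seek(-3, END)): offset=12
After 10 (read(7)): returned 'D28', offset=15

Answer: 15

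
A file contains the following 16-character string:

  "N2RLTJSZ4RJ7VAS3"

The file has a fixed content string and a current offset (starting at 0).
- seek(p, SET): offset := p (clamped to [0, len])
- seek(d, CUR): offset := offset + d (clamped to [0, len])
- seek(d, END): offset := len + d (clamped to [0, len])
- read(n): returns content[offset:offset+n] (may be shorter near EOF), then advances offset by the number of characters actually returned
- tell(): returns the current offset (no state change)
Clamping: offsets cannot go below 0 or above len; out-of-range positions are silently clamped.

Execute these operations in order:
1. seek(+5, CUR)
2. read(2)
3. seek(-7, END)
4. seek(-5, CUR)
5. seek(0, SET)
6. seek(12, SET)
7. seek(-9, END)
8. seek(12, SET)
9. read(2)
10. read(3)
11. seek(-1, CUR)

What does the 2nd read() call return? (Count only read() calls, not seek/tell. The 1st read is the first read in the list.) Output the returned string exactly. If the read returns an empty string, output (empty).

Answer: VA

Derivation:
After 1 (seek(+5, CUR)): offset=5
After 2 (read(2)): returned 'JS', offset=7
After 3 (seek(-7, END)): offset=9
After 4 (seek(-5, CUR)): offset=4
After 5 (seek(0, SET)): offset=0
After 6 (seek(12, SET)): offset=12
After 7 (seek(-9, END)): offset=7
After 8 (seek(12, SET)): offset=12
After 9 (read(2)): returned 'VA', offset=14
After 10 (read(3)): returned 'S3', offset=16
After 11 (seek(-1, CUR)): offset=15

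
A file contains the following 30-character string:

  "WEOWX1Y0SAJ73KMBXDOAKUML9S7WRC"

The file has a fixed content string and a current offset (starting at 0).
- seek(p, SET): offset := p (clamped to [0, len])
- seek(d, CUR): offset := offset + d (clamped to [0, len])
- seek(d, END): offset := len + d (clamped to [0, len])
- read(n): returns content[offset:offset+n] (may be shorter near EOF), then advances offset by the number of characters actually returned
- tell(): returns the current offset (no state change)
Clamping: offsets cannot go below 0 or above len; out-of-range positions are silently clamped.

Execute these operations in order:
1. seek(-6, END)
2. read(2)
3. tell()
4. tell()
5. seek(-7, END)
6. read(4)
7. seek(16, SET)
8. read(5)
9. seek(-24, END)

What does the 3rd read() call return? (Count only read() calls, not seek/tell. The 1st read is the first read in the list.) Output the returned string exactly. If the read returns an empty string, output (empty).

Answer: XDOAK

Derivation:
After 1 (seek(-6, END)): offset=24
After 2 (read(2)): returned '9S', offset=26
After 3 (tell()): offset=26
After 4 (tell()): offset=26
After 5 (seek(-7, END)): offset=23
After 6 (read(4)): returned 'L9S7', offset=27
After 7 (seek(16, SET)): offset=16
After 8 (read(5)): returned 'XDOAK', offset=21
After 9 (seek(-24, END)): offset=6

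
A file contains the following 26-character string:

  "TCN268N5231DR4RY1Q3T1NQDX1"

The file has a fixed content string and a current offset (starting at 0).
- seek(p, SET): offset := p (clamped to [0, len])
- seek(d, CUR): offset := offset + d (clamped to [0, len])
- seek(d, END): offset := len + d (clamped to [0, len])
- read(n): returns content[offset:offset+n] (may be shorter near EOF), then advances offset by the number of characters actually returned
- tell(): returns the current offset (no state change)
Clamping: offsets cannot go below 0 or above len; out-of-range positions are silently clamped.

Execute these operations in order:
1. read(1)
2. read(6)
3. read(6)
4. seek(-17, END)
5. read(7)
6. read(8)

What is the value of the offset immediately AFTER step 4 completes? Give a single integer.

After 1 (read(1)): returned 'T', offset=1
After 2 (read(6)): returned 'CN268N', offset=7
After 3 (read(6)): returned '5231DR', offset=13
After 4 (seek(-17, END)): offset=9

Answer: 9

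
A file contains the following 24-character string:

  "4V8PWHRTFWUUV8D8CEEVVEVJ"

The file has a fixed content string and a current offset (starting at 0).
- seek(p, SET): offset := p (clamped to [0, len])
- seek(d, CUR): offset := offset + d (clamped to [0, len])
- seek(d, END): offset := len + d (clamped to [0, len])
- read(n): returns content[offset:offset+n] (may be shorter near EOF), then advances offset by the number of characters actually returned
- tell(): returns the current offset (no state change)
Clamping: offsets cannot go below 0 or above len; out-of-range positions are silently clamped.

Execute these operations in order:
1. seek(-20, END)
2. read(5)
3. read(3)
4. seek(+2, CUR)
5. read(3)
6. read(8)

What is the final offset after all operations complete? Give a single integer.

After 1 (seek(-20, END)): offset=4
After 2 (read(5)): returned 'WHRTF', offset=9
After 3 (read(3)): returned 'WUU', offset=12
After 4 (seek(+2, CUR)): offset=14
After 5 (read(3)): returned 'D8C', offset=17
After 6 (read(8)): returned 'EEVVEVJ', offset=24

Answer: 24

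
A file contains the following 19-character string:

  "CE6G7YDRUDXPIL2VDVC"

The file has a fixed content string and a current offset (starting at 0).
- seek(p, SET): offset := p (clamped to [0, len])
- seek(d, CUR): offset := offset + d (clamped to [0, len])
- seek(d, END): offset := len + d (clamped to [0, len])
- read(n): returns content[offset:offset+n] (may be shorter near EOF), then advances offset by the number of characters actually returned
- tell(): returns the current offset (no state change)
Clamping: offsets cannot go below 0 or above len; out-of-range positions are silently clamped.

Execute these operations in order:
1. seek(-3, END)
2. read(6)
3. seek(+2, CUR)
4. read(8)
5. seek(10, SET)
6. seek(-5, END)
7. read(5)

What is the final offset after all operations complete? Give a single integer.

After 1 (seek(-3, END)): offset=16
After 2 (read(6)): returned 'DVC', offset=19
After 3 (seek(+2, CUR)): offset=19
After 4 (read(8)): returned '', offset=19
After 5 (seek(10, SET)): offset=10
After 6 (seek(-5, END)): offset=14
After 7 (read(5)): returned '2VDVC', offset=19

Answer: 19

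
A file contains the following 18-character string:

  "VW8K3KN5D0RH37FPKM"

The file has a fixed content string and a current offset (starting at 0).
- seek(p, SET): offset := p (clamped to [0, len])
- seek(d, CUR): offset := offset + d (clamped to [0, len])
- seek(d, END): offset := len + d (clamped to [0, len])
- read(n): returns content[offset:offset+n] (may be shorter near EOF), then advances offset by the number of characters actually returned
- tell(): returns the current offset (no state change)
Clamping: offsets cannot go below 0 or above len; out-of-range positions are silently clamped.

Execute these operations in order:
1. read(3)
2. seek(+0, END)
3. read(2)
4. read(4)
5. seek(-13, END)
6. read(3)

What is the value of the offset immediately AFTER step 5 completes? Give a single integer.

After 1 (read(3)): returned 'VW8', offset=3
After 2 (seek(+0, END)): offset=18
After 3 (read(2)): returned '', offset=18
After 4 (read(4)): returned '', offset=18
After 5 (seek(-13, END)): offset=5

Answer: 5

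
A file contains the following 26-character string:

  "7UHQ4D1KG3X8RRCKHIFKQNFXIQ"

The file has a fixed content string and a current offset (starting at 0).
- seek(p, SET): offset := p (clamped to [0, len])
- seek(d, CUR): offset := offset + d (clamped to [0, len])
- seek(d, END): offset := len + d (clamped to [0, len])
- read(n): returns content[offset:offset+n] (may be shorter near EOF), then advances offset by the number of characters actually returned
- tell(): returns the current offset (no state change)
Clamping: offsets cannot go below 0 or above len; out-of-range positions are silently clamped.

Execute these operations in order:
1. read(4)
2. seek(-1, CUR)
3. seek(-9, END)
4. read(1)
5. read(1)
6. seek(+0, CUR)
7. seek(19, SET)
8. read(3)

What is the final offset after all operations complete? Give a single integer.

After 1 (read(4)): returned '7UHQ', offset=4
After 2 (seek(-1, CUR)): offset=3
After 3 (seek(-9, END)): offset=17
After 4 (read(1)): returned 'I', offset=18
After 5 (read(1)): returned 'F', offset=19
After 6 (seek(+0, CUR)): offset=19
After 7 (seek(19, SET)): offset=19
After 8 (read(3)): returned 'KQN', offset=22

Answer: 22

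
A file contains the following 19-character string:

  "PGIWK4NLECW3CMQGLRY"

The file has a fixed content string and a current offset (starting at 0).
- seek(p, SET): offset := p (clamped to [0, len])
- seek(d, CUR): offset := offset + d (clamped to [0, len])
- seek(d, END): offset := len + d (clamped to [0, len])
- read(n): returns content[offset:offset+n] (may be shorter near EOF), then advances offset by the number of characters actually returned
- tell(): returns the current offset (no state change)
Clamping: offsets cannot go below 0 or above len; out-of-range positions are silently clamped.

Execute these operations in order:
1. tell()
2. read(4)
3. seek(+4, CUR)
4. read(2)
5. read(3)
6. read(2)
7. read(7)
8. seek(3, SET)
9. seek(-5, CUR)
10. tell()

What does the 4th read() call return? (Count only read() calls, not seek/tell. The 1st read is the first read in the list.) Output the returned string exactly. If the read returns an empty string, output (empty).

After 1 (tell()): offset=0
After 2 (read(4)): returned 'PGIW', offset=4
After 3 (seek(+4, CUR)): offset=8
After 4 (read(2)): returned 'EC', offset=10
After 5 (read(3)): returned 'W3C', offset=13
After 6 (read(2)): returned 'MQ', offset=15
After 7 (read(7)): returned 'GLRY', offset=19
After 8 (seek(3, SET)): offset=3
After 9 (seek(-5, CUR)): offset=0
After 10 (tell()): offset=0

Answer: MQ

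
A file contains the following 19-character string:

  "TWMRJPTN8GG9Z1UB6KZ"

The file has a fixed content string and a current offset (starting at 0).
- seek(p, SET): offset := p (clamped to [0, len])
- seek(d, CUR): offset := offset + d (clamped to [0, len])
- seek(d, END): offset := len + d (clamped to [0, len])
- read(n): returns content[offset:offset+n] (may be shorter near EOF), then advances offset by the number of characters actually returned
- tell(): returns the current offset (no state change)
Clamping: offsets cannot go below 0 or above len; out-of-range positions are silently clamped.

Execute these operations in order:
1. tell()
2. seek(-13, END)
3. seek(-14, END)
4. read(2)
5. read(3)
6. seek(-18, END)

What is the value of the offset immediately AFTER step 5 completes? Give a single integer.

Answer: 10

Derivation:
After 1 (tell()): offset=0
After 2 (seek(-13, END)): offset=6
After 3 (seek(-14, END)): offset=5
After 4 (read(2)): returned 'PT', offset=7
After 5 (read(3)): returned 'N8G', offset=10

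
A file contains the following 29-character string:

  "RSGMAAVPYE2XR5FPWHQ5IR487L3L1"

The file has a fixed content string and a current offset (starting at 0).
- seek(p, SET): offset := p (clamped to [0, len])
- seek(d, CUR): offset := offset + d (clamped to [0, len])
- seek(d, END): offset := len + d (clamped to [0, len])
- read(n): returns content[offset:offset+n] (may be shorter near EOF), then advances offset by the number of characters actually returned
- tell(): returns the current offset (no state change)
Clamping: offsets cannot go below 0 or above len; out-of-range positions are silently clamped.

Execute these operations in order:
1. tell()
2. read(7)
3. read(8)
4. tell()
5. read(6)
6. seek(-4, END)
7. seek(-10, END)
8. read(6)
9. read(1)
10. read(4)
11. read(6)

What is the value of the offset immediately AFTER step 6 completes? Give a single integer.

Answer: 25

Derivation:
After 1 (tell()): offset=0
After 2 (read(7)): returned 'RSGMAAV', offset=7
After 3 (read(8)): returned 'PYE2XR5F', offset=15
After 4 (tell()): offset=15
After 5 (read(6)): returned 'PWHQ5I', offset=21
After 6 (seek(-4, END)): offset=25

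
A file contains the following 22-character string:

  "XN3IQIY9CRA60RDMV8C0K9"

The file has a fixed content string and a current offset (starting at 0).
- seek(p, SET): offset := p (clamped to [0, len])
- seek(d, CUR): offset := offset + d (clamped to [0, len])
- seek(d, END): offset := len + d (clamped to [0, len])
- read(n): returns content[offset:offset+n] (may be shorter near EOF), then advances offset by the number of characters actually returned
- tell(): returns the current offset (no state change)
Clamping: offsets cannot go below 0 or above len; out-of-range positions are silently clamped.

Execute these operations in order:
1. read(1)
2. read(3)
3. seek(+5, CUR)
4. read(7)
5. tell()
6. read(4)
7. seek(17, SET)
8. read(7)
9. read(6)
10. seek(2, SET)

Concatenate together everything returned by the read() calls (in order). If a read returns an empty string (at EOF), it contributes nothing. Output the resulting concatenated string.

After 1 (read(1)): returned 'X', offset=1
After 2 (read(3)): returned 'N3I', offset=4
After 3 (seek(+5, CUR)): offset=9
After 4 (read(7)): returned 'RA60RDM', offset=16
After 5 (tell()): offset=16
After 6 (read(4)): returned 'V8C0', offset=20
After 7 (seek(17, SET)): offset=17
After 8 (read(7)): returned '8C0K9', offset=22
After 9 (read(6)): returned '', offset=22
After 10 (seek(2, SET)): offset=2

Answer: XN3IRA60RDMV8C08C0K9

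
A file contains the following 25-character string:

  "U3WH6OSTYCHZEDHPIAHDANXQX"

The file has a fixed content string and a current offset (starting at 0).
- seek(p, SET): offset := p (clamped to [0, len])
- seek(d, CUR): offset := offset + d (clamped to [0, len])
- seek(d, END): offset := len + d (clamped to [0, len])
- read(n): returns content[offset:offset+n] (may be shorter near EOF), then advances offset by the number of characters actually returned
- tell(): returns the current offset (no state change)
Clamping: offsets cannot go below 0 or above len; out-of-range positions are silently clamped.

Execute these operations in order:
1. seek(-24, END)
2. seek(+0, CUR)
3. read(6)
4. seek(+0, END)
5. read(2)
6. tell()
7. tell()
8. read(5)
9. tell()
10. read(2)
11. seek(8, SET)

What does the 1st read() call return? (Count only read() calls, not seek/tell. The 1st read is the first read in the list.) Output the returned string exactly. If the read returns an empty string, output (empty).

Answer: 3WH6OS

Derivation:
After 1 (seek(-24, END)): offset=1
After 2 (seek(+0, CUR)): offset=1
After 3 (read(6)): returned '3WH6OS', offset=7
After 4 (seek(+0, END)): offset=25
After 5 (read(2)): returned '', offset=25
After 6 (tell()): offset=25
After 7 (tell()): offset=25
After 8 (read(5)): returned '', offset=25
After 9 (tell()): offset=25
After 10 (read(2)): returned '', offset=25
After 11 (seek(8, SET)): offset=8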